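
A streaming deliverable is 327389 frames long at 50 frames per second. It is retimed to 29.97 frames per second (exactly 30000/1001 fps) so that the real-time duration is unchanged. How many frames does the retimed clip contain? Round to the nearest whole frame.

Frames at target rate = 327389 × (30000/1001) / (50) = 196433400/1001 ≈ 196237.163.
Nearest whole frame: 196237.

196237 frames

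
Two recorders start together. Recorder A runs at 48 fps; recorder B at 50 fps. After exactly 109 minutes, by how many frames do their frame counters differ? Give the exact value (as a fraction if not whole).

13080 frames

109 min = 6540 s.
A emits 48 × 6540 = 313920 frames; B emits 50 × 6540 = 327000.
Difference = 13080 frames; B is ahead of A.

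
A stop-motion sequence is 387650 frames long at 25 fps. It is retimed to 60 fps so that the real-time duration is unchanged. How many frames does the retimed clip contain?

930360 frames

Target frames = source frames × (target rate / source rate) = 387650 × (60)/(25) = 387650 × 12/5 = 930360.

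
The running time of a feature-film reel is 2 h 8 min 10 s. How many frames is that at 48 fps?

2 h 8 min 10 s = 7690 s.
Frames = 7690 × 48 = 369120.

369120 frames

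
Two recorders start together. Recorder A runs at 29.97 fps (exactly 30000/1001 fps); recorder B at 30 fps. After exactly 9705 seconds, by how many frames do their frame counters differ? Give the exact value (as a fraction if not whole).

A emits 30000/1001 × 9705 = 291150000/1001 frames; B emits 30 × 9705 = 291150.
Difference = 291150/1001 frames (≈ 290.8591); B is ahead of A.

291150/1001 frames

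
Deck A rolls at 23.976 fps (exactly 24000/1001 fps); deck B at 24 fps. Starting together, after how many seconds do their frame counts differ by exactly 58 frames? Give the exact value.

29029/12 seconds

The gap grows by |24 − 24000/1001| = 24/1001 frames per second.
Time for a 58-frame gap: 58 ÷ (24/1001) = 29029/12 s.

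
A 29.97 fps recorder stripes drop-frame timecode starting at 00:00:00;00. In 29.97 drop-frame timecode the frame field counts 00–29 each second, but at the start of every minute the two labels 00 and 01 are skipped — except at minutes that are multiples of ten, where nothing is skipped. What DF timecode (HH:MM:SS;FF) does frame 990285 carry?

Ten DF minutes hold 17982 frames, so frame 990285 lies in block 55 (frames 989010–1006991) with 1275 frames into that block.
The block's first minute is 1800 frames and the rest 1798 each; 1275 frames reaches minute 0, so 55 × 18 + 0 × 2 = 990 labels have been skipped so far.
Adding those back, label number 990285 + 990 = 991275 at 30 labels/s is 33042 s + 15 f = 9 h 10 min 42 s frame 15, i.e. 09:10:42;15.

09:10:42;15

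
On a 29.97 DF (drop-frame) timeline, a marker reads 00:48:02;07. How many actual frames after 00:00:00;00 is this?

86379

Complete 10-minute blocks: 4, each 17982 frames → 71928.
Remaining 8 whole minutes in the current block: 1800 + 7 × 1798 = 14386 frames.
Within the current minute: 2 × 30 + 7 − 2 = 65 (labels ;00/;01 skipped at this minute). Total = 71928 + 14386 + 65 = 86379.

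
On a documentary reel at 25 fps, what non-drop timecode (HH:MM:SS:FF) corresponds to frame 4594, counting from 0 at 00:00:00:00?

00:03:03:19

4594 ÷ 25 = 183 full seconds, remainder 19 frames.
183 s = 0 h 3 min 3 s.
Timecode: 00:03:03:19.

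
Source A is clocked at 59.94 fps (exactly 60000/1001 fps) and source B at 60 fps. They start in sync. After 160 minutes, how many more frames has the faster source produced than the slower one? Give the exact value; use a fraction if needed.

576000/1001 frames

160 min = 9600 s.
A emits 60000/1001 × 9600 = 576000000/1001 frames; B emits 60 × 9600 = 576000.
Difference = 576000/1001 frames (≈ 575.4246); B is ahead of A.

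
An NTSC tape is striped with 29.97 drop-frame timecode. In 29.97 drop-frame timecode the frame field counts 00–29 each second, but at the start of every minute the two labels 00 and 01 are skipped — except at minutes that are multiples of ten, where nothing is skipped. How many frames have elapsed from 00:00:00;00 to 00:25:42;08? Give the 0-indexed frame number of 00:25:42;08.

As if non-drop at 30 labels/s: (0 × 3600 + 25 × 60 + 42) × 30 + 8 = 46268.
Minute boundaries passed: 25; those not divisible by 10: 25 − 2 = 23; dropped labels = 2 × 23 = 46.
Actual frame index = 46268 − 46 = 46222.

46222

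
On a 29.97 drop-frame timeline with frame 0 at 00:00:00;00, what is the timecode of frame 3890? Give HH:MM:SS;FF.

Ten DF minutes hold 17982 frames, so frame 3890 lies in block 0 (frames 0–17981) with 3890 frames into that block.
The block's first minute is 1800 frames and the rest 1798 each; 3890 frames reaches minute 2, so 0 × 18 + 2 × 2 = 4 labels have been skipped so far.
Adding those back, label number 3890 + 4 = 3894 at 30 labels/s is 129 s + 24 f = 0 h 2 min 9 s frame 24, i.e. 00:02:09;24.

00:02:09;24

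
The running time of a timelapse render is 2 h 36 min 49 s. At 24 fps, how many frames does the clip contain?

2 h 36 min 49 s = 9409 s.
Frames = 9409 × 24 = 225816.

225816 frames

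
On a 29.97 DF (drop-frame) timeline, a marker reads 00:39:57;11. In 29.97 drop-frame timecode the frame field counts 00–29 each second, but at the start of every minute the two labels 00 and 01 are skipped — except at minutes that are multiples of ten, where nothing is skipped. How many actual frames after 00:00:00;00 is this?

71849

As if non-drop at 30 labels/s: (0 × 3600 + 39 × 60 + 57) × 30 + 11 = 71921.
Minute boundaries passed: 39; those not divisible by 10: 39 − 3 = 36; dropped labels = 2 × 36 = 72.
Actual frame index = 71921 − 72 = 71849.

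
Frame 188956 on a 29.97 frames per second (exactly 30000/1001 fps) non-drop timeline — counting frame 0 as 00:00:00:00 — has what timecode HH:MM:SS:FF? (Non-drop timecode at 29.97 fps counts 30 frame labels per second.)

188956 ÷ 30 = 6298 full seconds, remainder 16 frames.
6298 s = 1 h 44 min 58 s.
Timecode: 01:44:58:16.

01:44:58:16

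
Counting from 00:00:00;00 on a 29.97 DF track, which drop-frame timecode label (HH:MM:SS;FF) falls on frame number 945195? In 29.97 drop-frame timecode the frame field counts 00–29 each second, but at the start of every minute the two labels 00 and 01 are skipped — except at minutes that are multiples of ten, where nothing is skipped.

08:45:38;01

Ten DF minutes hold 17982 frames, so frame 945195 lies in block 52 (frames 935064–953045) with 10131 frames into that block.
The block's first minute is 1800 frames and the rest 1798 each; 10131 frames reaches minute 5, so 52 × 18 + 5 × 2 = 946 labels have been skipped so far.
Adding those back, label number 945195 + 946 = 946141 at 30 labels/s is 31538 s + 1 f = 8 h 45 min 38 s frame 1, i.e. 08:45:38;01.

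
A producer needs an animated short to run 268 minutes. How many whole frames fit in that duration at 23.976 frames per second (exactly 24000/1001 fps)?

268 min = 16080 s.
Frames = 16080 × 24000/1001 = 385920000/1001 ≈ 385534.4655.
Complete frames: 385534.

385534 frames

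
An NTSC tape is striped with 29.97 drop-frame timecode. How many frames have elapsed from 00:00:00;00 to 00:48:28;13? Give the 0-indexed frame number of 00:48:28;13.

As if non-drop at 30 labels/s: (0 × 3600 + 48 × 60 + 28) × 30 + 13 = 87253.
Minute boundaries passed: 48; those not divisible by 10: 48 − 4 = 44; dropped labels = 2 × 44 = 88.
Actual frame index = 87253 − 88 = 87165.

87165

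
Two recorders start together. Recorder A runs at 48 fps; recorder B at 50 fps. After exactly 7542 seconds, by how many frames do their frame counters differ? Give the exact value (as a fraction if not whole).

A emits 48 × 7542 = 362016 frames; B emits 50 × 7542 = 377100.
Difference = 15084 frames; B is ahead of A.

15084 frames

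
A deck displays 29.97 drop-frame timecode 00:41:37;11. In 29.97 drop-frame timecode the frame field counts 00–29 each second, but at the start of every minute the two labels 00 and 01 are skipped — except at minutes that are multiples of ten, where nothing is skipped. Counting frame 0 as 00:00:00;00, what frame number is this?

74847

As if non-drop at 30 labels/s: (0 × 3600 + 41 × 60 + 37) × 30 + 11 = 74921.
Minute boundaries passed: 41; those not divisible by 10: 41 − 4 = 37; dropped labels = 2 × 37 = 74.
Actual frame index = 74921 − 74 = 74847.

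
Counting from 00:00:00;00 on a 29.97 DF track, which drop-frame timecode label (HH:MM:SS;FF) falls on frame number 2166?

00:01:12;08

Ten DF minutes hold 17982 frames, so frame 2166 lies in block 0 (frames 0–17981) with 2166 frames into that block.
The block's first minute is 1800 frames and the rest 1798 each; 2166 frames reaches minute 1, so 0 × 18 + 1 × 2 = 2 labels have been skipped so far.
Adding those back, label number 2166 + 2 = 2168 at 30 labels/s is 72 s + 8 f = 0 h 1 min 12 s frame 8, i.e. 00:01:12;08.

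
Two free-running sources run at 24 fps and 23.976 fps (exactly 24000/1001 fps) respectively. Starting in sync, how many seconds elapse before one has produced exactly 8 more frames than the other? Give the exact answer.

1001/3 seconds

The gap grows by |24000/1001 − 24| = 24/1001 frames per second.
Time for a 8-frame gap: 8 ÷ (24/1001) = 1001/3 s.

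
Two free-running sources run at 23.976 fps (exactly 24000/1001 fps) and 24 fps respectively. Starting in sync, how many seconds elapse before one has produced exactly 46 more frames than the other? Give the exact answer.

23023/12 seconds

The gap grows by |24 − 24000/1001| = 24/1001 frames per second.
Time for a 46-frame gap: 46 ÷ (24/1001) = 23023/12 s.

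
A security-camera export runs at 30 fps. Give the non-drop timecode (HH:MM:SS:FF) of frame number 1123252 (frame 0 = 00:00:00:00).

10:24:01:22

1123252 ÷ 30 = 37441 full seconds, remainder 22 frames.
37441 s = 10 h 24 min 1 s.
Timecode: 10:24:01:22.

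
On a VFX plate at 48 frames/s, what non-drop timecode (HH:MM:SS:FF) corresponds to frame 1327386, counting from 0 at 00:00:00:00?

07:40:53:42

1327386 ÷ 48 = 27653 full seconds, remainder 42 frames.
27653 s = 7 h 40 min 53 s.
Timecode: 07:40:53:42.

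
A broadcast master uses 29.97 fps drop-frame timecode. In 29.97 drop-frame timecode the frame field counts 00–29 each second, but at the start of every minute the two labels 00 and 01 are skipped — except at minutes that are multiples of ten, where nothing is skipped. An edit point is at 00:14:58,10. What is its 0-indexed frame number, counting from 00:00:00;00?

26924

As if non-drop at 30 labels/s: (0 × 3600 + 14 × 60 + 58) × 30 + 10 = 26950.
Minute boundaries passed: 14; those not divisible by 10: 14 − 1 = 13; dropped labels = 2 × 13 = 26.
Actual frame index = 26950 − 26 = 26924.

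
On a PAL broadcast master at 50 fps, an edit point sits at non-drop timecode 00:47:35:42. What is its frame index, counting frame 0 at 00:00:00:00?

Total seconds to the label: (0 × 3600 + 47 × 60 + 35) = 2855.
Frame index = 2855 × 50 + 42 = 142792.

frame 142792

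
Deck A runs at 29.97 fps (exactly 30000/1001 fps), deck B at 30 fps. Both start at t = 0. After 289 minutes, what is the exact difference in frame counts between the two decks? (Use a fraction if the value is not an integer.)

520200/1001 frames

289 min = 17340 s.
A emits 30000/1001 × 17340 = 520200000/1001 frames; B emits 30 × 17340 = 520200.
Difference = 520200/1001 frames (≈ 519.6803); B is ahead of A.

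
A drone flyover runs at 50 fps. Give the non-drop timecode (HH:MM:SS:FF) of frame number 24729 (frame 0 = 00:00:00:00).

24729 ÷ 50 = 494 full seconds, remainder 29 frames.
494 s = 0 h 8 min 14 s.
Timecode: 00:08:14:29.

00:08:14:29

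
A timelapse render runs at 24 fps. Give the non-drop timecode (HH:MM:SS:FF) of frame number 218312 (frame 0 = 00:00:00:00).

218312 ÷ 24 = 9096 full seconds, remainder 8 frames.
9096 s = 2 h 31 min 36 s.
Timecode: 02:31:36:08.

02:31:36:08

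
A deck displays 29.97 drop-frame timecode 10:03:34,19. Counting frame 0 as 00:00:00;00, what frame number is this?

As if non-drop at 30 labels/s: (10 × 3600 + 3 × 60 + 34) × 30 + 19 = 1086439.
Minute boundaries passed: 603; those not divisible by 10: 603 − 60 = 543; dropped labels = 2 × 543 = 1086.
Actual frame index = 1086439 − 1086 = 1085353.

1085353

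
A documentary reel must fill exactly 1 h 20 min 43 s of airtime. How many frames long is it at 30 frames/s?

145290 frames

1 h 20 min 43 s = 4843 s.
Frames = 4843 × 30 = 145290.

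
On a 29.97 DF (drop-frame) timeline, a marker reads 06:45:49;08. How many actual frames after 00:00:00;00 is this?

As if non-drop at 30 labels/s: (6 × 3600 + 45 × 60 + 49) × 30 + 8 = 730478.
Minute boundaries passed: 405; those not divisible by 10: 405 − 40 = 365; dropped labels = 2 × 365 = 730.
Actual frame index = 730478 − 730 = 729748.

729748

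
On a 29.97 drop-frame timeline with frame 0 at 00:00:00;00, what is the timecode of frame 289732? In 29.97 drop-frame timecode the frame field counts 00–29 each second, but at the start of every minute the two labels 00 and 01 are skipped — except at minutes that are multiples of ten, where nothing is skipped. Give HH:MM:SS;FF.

Each 10-minute DF block holds 10 × 60 × 30 − 9 × 2 = 17982 frames. 289732 ÷ 17982 → 16 full blocks, remainder 2020.
Within the partial block the first minute is 1800 frames and each further minute 1798, so 1 further minute boundary passed. Total skipped labels = 18 × 16 + 2 × 1 = 290.
Non-drop label index = 289732 + 290 = 290022; at 30 labels/s that is 02:41:07:12, i.e. DF 02:41:07;12.

02:41:07;12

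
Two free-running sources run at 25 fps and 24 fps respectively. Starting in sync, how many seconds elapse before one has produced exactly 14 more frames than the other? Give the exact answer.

The gap grows by |24 − 25| = 1 frame per second.
Time for a 14-frame gap: 14 ÷ (1) = 14 s.

14 seconds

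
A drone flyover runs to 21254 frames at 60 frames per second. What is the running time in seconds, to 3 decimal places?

Running time = 21254 × 1/60 = 10627/30 s ≈ 354.233 s.

354.233 seconds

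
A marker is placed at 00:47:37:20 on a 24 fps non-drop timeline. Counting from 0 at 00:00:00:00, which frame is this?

68588

Total seconds to the label: (0 × 3600 + 47 × 60 + 37) = 2857.
Frame index = 2857 × 24 + 20 = 68588.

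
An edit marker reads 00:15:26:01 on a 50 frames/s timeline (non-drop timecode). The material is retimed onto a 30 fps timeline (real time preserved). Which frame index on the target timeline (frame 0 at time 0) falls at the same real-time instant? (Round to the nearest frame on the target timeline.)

Source frame index: (0×3600 + 15×60 + 26) × 50 + 1 = 46301.
Real time: 46301 / (50) = 46301/50 s.
Target frame: (46301/50) × (30) = 138903/5 ≈ 27780.600 → 27781.

frame 27781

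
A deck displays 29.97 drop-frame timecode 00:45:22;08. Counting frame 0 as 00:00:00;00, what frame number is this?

81586

Complete 10-minute blocks: 4, each 17982 frames → 71928.
Remaining 5 whole minutes in the current block: 1800 + 4 × 1798 = 8992 frames.
Within the current minute: 22 × 30 + 8 − 2 = 666 (labels ;00/;01 skipped at this minute). Total = 71928 + 8992 + 666 = 81586.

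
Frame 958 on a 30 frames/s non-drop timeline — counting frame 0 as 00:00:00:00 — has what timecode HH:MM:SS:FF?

00:00:31:28

958 ÷ 30 = 31 full seconds, remainder 28 frames.
31 s = 0 h 0 min 31 s.
Timecode: 00:00:31:28.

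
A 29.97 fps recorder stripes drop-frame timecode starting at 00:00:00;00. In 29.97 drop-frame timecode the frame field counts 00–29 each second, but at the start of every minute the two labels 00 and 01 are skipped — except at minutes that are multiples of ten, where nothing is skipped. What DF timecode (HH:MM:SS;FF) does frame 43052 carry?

Each 10-minute DF block holds 10 × 60 × 30 − 9 × 2 = 17982 frames. 43052 ÷ 17982 → 2 full blocks, remainder 7088.
Within the partial block the first minute is 1800 frames and each further minute 1798, so 3 further minute boundaries passed. Total skipped labels = 18 × 2 + 2 × 3 = 42.
Non-drop label index = 43052 + 42 = 43094; at 30 labels/s that is 00:23:56:14, i.e. DF 00:23:56;14.

00:23:56;14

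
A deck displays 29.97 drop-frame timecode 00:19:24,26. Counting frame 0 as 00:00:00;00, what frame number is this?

Complete 10-minute blocks: 1, each 17982 frames → 17982.
Remaining 9 whole minutes in the current block: 1800 + 8 × 1798 = 16184 frames.
Within the current minute: 24 × 30 + 26 − 2 = 744 (labels ;00/;01 skipped at this minute). Total = 17982 + 16184 + 744 = 34910.

34910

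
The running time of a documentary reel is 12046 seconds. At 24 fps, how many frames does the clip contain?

Frames = 12046 × 24 = 289104.

289104 frames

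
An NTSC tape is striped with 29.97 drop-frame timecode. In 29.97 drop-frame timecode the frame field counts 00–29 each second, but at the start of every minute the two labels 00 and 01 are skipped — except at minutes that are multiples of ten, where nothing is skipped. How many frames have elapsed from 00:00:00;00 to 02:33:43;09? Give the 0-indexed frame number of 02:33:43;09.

276423

Complete 10-minute blocks: 15, each 17982 frames → 269730.
Remaining 3 whole minutes in the current block: 1800 + 2 × 1798 = 5396 frames.
Within the current minute: 43 × 30 + 9 − 2 = 1297 (labels ;00/;01 skipped at this minute). Total = 269730 + 5396 + 1297 = 276423.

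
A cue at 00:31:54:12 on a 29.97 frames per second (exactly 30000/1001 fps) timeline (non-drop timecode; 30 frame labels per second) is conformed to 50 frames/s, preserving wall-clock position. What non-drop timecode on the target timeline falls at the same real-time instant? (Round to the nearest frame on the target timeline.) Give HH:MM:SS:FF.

00:31:56:16

Source frame index: (0×3600 + 31×60 + 54) × 30 + 12 = 57432.
Real time: 57432 / (30000/1001) = 2395393/1250 s.
Target frame: (2395393/1250) × (50) = 2395393/25 ≈ 95815.720 → 95816.
At 50 labels/s: frame 95816 → 00:31:56:16.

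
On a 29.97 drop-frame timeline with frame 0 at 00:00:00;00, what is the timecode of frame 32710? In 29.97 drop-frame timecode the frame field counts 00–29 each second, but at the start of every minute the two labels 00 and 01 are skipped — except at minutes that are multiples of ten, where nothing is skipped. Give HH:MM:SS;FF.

00:18:11;14

Each 10-minute DF block holds 10 × 60 × 30 − 9 × 2 = 17982 frames. 32710 ÷ 17982 → 1 full block, remainder 14728.
Within the partial block the first minute is 1800 frames and each further minute 1798, so 8 further minute boundaries passed. Total skipped labels = 18 × 1 + 2 × 8 = 34.
Non-drop label index = 32710 + 34 = 32744; at 30 labels/s that is 00:18:11:14, i.e. DF 00:18:11;14.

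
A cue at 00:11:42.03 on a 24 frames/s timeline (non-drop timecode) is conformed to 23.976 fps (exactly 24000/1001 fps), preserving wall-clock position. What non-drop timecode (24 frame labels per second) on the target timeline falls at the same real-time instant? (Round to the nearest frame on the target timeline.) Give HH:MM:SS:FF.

Source frame index: (0×3600 + 11×60 + 42) × 24 + 3 = 16851.
Real time: 16851 / (24) = 5617/8 s.
Target frame: (5617/8) × (24000/1001) = 16851000/1001 ≈ 16834.166 → 16834.
At 24 labels/s: frame 16834 → 00:11:41:10.

00:11:41:10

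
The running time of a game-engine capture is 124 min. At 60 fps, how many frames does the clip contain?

446400 frames

124 min = 7440 s.
Frames = 7440 × 60 = 446400.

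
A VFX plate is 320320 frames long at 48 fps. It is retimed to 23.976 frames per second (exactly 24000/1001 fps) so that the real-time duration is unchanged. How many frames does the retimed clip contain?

Target frames = source frames × (target rate / source rate) = 320320 × (24000/1001)/(48) = 320320 × 500/1001 = 160000.

160000 frames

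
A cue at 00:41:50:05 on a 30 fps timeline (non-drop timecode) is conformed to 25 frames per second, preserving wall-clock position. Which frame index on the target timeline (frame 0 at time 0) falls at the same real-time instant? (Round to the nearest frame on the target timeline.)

frame 62754

Source frame index: (0×3600 + 41×60 + 50) × 30 + 5 = 75305.
Real time: 75305 / (30) = 15061/6 s.
Target frame: (15061/6) × (25) = 376525/6 ≈ 62754.167 → 62754.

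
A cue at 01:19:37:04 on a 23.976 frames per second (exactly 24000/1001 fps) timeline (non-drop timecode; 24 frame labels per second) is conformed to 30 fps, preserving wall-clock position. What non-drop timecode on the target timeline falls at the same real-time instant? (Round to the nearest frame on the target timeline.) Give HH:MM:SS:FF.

Source frame index: (1×3600 + 19×60 + 37) × 24 + 4 = 114652.
Real time: 114652 / (24000/1001) = 28691663/6000 s.
Target frame: (28691663/6000) × (30) = 28691663/200 ≈ 143458.315 → 143458.
At 30 labels/s: frame 143458 → 01:19:41:28.

01:19:41:28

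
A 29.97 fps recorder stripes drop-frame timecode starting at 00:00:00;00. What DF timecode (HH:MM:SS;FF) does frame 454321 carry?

04:12:39;05

Each 10-minute DF block holds 10 × 60 × 30 − 9 × 2 = 17982 frames. 454321 ÷ 17982 → 25 full blocks, remainder 4771.
Within the partial block the first minute is 1800 frames and each further minute 1798, so 2 further minute boundaries passed. Total skipped labels = 18 × 25 + 2 × 2 = 454.
Non-drop label index = 454321 + 454 = 454775; at 30 labels/s that is 04:12:39:05, i.e. DF 04:12:39;05.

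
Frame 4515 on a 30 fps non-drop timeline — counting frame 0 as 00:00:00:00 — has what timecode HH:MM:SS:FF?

00:02:30:15

4515 ÷ 30 = 150 full seconds, remainder 15 frames.
150 s = 0 h 2 min 30 s.
Timecode: 00:02:30:15.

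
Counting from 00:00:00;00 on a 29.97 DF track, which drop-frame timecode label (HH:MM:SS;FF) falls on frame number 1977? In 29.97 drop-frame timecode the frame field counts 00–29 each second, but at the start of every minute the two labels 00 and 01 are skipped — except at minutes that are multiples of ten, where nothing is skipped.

Each 10-minute DF block holds 10 × 60 × 30 − 9 × 2 = 17982 frames. 1977 ÷ 17982 → 0 full blocks, remainder 1977.
Within the partial block the first minute is 1800 frames and each further minute 1798, so 1 further minute boundary passed. Total skipped labels = 18 × 0 + 2 × 1 = 2.
Non-drop label index = 1977 + 2 = 1979; at 30 labels/s that is 00:01:05:29, i.e. DF 00:01:05;29.

00:01:05;29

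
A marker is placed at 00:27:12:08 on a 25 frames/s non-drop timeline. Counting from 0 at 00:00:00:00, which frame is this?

Total seconds to the label: (0 × 3600 + 27 × 60 + 12) = 1632.
Frame index = 1632 × 25 + 8 = 40808.

frame 40808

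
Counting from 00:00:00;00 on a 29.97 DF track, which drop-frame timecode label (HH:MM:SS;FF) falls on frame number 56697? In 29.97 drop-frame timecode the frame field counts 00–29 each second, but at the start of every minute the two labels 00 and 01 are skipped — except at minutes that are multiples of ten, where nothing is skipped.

00:31:31;23

Each 10-minute DF block holds 10 × 60 × 30 − 9 × 2 = 17982 frames. 56697 ÷ 17982 → 3 full blocks, remainder 2751.
Within the partial block the first minute is 1800 frames and each further minute 1798, so 1 further minute boundary passed. Total skipped labels = 18 × 3 + 2 × 1 = 56.
Non-drop label index = 56697 + 56 = 56753; at 30 labels/s that is 00:31:31:23, i.e. DF 00:31:31;23.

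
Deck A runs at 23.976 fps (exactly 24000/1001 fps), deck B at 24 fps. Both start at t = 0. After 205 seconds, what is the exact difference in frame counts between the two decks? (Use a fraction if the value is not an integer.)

4920/1001 frames

A emits 24000/1001 × 205 = 4920000/1001 frames; B emits 24 × 205 = 4920.
Difference = 4920/1001 frames (≈ 4.9151); B is ahead of A.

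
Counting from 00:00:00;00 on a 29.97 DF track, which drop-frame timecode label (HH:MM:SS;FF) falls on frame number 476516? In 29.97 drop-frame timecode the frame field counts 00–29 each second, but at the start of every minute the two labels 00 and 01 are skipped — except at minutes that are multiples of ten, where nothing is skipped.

04:24:59;22

Each 10-minute DF block holds 10 × 60 × 30 − 9 × 2 = 17982 frames. 476516 ÷ 17982 → 26 full blocks, remainder 8984.
Within the partial block the first minute is 1800 frames and each further minute 1798, so 4 further minute boundaries passed. Total skipped labels = 18 × 26 + 2 × 4 = 476.
Non-drop label index = 476516 + 476 = 476992; at 30 labels/s that is 04:24:59:22, i.e. DF 04:24:59;22.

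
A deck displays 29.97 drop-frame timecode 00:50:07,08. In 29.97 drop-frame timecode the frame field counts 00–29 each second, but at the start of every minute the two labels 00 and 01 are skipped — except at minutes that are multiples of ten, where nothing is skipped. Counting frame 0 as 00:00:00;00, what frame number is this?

Complete 10-minute blocks: 5, each 17982 frames → 89910.
Remaining 0 whole minutes in the current block: 0 frames.
Within the current minute: 7 × 30 + 8 = 218. Total = 89910 + 0 + 218 = 90128.

90128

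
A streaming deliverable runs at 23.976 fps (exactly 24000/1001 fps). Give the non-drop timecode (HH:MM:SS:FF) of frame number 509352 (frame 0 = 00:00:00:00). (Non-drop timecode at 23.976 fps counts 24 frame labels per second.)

05:53:43:00

509352 ÷ 24 = 21223 full seconds, remainder 0 frames.
21223 s = 5 h 53 min 43 s.
Timecode: 05:53:43:00.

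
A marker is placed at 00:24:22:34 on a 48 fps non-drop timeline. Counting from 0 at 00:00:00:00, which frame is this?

70210

Total seconds to the label: (0 × 3600 + 24 × 60 + 22) = 1462.
Frame index = 1462 × 48 + 34 = 70210.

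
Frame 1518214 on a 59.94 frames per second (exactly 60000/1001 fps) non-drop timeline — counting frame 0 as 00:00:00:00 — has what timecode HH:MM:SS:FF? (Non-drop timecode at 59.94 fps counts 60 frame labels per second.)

1518214 ÷ 60 = 25303 full seconds, remainder 34 frames.
25303 s = 7 h 1 min 43 s.
Timecode: 07:01:43:34.

07:01:43:34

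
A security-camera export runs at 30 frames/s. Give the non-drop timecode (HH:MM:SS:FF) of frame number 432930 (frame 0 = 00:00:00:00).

432930 ÷ 30 = 14431 full seconds, remainder 0 frames.
14431 s = 4 h 0 min 31 s.
Timecode: 04:00:31:00.

04:00:31:00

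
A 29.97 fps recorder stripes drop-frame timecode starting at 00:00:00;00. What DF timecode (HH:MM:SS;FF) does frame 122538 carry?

Each 10-minute DF block holds 10 × 60 × 30 − 9 × 2 = 17982 frames. 122538 ÷ 17982 → 6 full blocks, remainder 14646.
Within the partial block the first minute is 1800 frames and each further minute 1798, so 8 further minute boundaries passed. Total skipped labels = 18 × 6 + 2 × 8 = 124.
Non-drop label index = 122538 + 124 = 122662; at 30 labels/s that is 01:08:08:22, i.e. DF 01:08:08;22.

01:08:08;22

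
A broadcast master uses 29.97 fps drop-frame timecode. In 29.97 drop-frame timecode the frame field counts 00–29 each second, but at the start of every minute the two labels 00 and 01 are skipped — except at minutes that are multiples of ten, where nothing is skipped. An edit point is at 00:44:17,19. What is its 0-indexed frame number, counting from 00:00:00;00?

79649

Complete 10-minute blocks: 4, each 17982 frames → 71928.
Remaining 4 whole minutes in the current block: 1800 + 3 × 1798 = 7194 frames.
Within the current minute: 17 × 30 + 19 − 2 = 527 (labels ;00/;01 skipped at this minute). Total = 71928 + 7194 + 527 = 79649.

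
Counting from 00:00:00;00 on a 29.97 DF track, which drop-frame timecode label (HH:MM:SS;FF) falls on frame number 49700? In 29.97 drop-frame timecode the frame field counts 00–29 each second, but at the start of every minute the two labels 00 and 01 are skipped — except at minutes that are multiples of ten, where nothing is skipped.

Ten DF minutes hold 17982 frames, so frame 49700 lies in block 2 (frames 35964–53945) with 13736 frames into that block.
The block's first minute is 1800 frames and the rest 1798 each; 13736 frames reaches minute 7, so 2 × 18 + 7 × 2 = 50 labels have been skipped so far.
Adding those back, label number 49700 + 50 = 49750 at 30 labels/s is 1658 s + 10 f = 0 h 27 min 38 s frame 10, i.e. 00:27:38;10.

00:27:38;10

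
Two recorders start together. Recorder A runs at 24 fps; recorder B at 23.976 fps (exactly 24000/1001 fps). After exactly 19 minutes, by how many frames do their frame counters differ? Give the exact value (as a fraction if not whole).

19 min = 1140 s.
A emits 24 × 1140 = 27360 frames; B emits 24000/1001 × 1140 = 27360000/1001.
Difference = 27360/1001 frames (≈ 27.3327); B is behind A.

27360/1001 frames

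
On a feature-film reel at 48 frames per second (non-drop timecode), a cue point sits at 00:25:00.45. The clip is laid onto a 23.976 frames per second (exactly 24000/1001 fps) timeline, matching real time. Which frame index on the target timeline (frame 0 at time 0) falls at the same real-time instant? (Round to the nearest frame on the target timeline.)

Source frame index: (0×3600 + 25×60 + 0) × 48 + 45 = 72045.
Real time: 72045 / (48) = 24015/16 s.
Target frame: (24015/16) × (24000/1001) = 36022500/1001 ≈ 35986.513 → 35987.

frame 35987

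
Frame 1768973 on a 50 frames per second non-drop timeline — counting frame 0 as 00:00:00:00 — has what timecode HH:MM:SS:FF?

1768973 ÷ 50 = 35379 full seconds, remainder 23 frames.
35379 s = 9 h 49 min 39 s.
Timecode: 09:49:39:23.

09:49:39:23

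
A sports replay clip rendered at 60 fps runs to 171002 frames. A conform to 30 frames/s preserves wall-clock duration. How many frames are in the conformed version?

Frames at target rate = 171002 × (30) / (60) = 85501.

85501 frames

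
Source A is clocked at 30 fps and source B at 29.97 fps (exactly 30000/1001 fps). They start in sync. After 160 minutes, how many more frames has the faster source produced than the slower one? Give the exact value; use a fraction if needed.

288000/1001 frames

160 min = 9600 s.
A emits 30 × 9600 = 288000 frames; B emits 30000/1001 × 9600 = 288000000/1001.
Difference = 288000/1001 frames (≈ 287.7123); B is behind A.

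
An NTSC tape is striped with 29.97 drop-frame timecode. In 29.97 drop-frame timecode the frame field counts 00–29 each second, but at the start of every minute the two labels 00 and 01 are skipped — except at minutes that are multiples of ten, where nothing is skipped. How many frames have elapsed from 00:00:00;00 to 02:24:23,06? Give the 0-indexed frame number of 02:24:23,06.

Complete 10-minute blocks: 14, each 17982 frames → 251748.
Remaining 4 whole minutes in the current block: 1800 + 3 × 1798 = 7194 frames.
Within the current minute: 23 × 30 + 6 − 2 = 694 (labels ;00/;01 skipped at this minute). Total = 251748 + 7194 + 694 = 259636.

259636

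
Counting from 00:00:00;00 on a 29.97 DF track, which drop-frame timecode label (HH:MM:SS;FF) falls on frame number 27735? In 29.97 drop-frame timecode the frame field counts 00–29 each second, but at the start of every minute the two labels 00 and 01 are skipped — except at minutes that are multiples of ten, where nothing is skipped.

Each 10-minute DF block holds 10 × 60 × 30 − 9 × 2 = 17982 frames. 27735 ÷ 17982 → 1 full block, remainder 9753.
Within the partial block the first minute is 1800 frames and each further minute 1798, so 5 further minute boundaries passed. Total skipped labels = 18 × 1 + 2 × 5 = 28.
Non-drop label index = 27735 + 28 = 27763; at 30 labels/s that is 00:15:25:13, i.e. DF 00:15:25;13.

00:15:25;13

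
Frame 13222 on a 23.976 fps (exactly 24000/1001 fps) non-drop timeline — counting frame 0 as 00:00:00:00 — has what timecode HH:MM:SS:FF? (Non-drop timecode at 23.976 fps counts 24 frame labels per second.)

00:09:10:22

13222 ÷ 24 = 550 full seconds, remainder 22 frames.
550 s = 0 h 9 min 10 s.
Timecode: 00:09:10:22.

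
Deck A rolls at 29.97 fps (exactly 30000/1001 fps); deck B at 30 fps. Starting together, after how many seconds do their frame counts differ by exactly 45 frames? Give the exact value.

1501.5 seconds

The gap grows by |30 − 30000/1001| = 30/1001 frames per second.
Time for a 45-frame gap: 45 ÷ (30/1001) = 1501.5 s.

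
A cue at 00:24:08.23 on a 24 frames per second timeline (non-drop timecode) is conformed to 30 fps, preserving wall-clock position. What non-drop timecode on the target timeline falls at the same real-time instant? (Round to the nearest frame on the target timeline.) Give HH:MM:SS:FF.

00:24:08:29

Source frame index: (0×3600 + 24×60 + 8) × 24 + 23 = 34775.
Real time: 34775 / (24) = 34775/24 s.
Target frame: (34775/24) × (30) = 173875/4 ≈ 43468.750 → 43469.
At 30 labels/s: frame 43469 → 00:24:08:29.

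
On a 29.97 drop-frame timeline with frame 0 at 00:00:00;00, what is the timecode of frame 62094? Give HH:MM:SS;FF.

00:34:31;26

Ten DF minutes hold 17982 frames, so frame 62094 lies in block 3 (frames 53946–71927) with 8148 frames into that block.
The block's first minute is 1800 frames and the rest 1798 each; 8148 frames reaches minute 4, so 3 × 18 + 4 × 2 = 62 labels have been skipped so far.
Adding those back, label number 62094 + 62 = 62156 at 30 labels/s is 2071 s + 26 f = 0 h 34 min 31 s frame 26, i.e. 00:34:31;26.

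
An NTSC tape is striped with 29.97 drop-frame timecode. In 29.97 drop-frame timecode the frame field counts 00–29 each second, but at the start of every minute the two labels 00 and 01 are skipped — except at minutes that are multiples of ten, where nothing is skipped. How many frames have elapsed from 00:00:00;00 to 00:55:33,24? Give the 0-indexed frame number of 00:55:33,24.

99914

As if non-drop at 30 labels/s: (0 × 3600 + 55 × 60 + 33) × 30 + 24 = 100014.
Minute boundaries passed: 55; those not divisible by 10: 55 − 5 = 50; dropped labels = 2 × 50 = 100.
Actual frame index = 100014 − 100 = 99914.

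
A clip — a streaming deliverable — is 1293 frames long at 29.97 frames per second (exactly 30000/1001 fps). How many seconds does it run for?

43.1431 seconds

Running time = 1293 / (30000/1001) = 43.1431 s.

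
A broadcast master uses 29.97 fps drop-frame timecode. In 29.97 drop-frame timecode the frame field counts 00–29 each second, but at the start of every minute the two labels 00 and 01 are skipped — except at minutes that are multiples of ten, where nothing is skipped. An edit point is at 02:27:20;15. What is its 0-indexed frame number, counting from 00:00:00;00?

As if non-drop at 30 labels/s: (2 × 3600 + 27 × 60 + 20) × 30 + 15 = 265215.
Minute boundaries passed: 147; those not divisible by 10: 147 − 14 = 133; dropped labels = 2 × 133 = 266.
Actual frame index = 265215 − 266 = 264949.

264949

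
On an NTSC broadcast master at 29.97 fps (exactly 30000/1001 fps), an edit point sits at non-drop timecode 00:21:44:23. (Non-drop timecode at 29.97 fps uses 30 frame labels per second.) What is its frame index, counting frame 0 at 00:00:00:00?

Total seconds to the label: (0 × 3600 + 21 × 60 + 44) = 1304.
Frame index = 1304 × 30 + 23 = 39143.

39143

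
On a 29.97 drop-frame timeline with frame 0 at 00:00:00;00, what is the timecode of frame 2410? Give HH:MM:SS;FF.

00:01:20;12

Ten DF minutes hold 17982 frames, so frame 2410 lies in block 0 (frames 0–17981) with 2410 frames into that block.
The block's first minute is 1800 frames and the rest 1798 each; 2410 frames reaches minute 1, so 0 × 18 + 1 × 2 = 2 labels have been skipped so far.
Adding those back, label number 2410 + 2 = 2412 at 30 labels/s is 80 s + 12 f = 0 h 1 min 20 s frame 12, i.e. 00:01:20;12.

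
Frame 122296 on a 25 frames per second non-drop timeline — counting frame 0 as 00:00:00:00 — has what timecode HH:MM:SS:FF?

01:21:31:21

122296 ÷ 25 = 4891 full seconds, remainder 21 frames.
4891 s = 1 h 21 min 31 s.
Timecode: 01:21:31:21.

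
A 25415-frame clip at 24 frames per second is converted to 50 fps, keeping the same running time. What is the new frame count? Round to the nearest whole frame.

52948 frames

Frames at target rate = 25415 × (50) / (24) = 635375/12 ≈ 52947.917.
Nearest whole frame: 52948.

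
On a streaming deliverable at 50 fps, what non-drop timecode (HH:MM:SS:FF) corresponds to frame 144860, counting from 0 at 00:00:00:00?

00:48:17:10

144860 ÷ 50 = 2897 full seconds, remainder 10 frames.
2897 s = 0 h 48 min 17 s.
Timecode: 00:48:17:10.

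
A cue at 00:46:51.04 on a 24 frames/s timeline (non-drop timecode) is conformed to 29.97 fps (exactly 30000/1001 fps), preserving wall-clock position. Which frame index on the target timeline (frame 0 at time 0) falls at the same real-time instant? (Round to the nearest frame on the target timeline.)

frame 84251

Source frame index: (0×3600 + 46×60 + 51) × 24 + 4 = 67468.
Real time: 67468 / (24) = 16867/6 s.
Target frame: (16867/6) × (30000/1001) = 84335000/1001 ≈ 84250.749 → 84251.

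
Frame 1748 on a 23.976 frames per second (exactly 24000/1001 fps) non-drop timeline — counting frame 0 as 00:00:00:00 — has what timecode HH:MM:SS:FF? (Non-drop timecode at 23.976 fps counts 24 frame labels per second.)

00:01:12:20

1748 ÷ 24 = 72 full seconds, remainder 20 frames.
72 s = 0 h 1 min 12 s.
Timecode: 00:01:12:20.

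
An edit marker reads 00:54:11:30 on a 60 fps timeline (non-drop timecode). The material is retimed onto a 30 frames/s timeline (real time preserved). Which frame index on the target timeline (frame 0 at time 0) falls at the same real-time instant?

Source frame index: (0×3600 + 54×60 + 11) × 60 + 30 = 195090.
Real time: 195090 / (60) = 6503/2 s.
Target frame: (6503/2) × (30) = 97545.

frame 97545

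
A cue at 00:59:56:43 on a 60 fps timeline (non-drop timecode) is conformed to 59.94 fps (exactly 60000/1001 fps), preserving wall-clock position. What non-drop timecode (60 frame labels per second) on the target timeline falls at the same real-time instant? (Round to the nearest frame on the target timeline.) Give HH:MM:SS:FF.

Source frame index: (0×3600 + 59×60 + 56) × 60 + 43 = 215803.
Real time: 215803 / (60) = 215803/60 s.
Target frame: (215803/60) × (60000/1001) = 30829000/143 ≈ 215587.413 → 215587.
At 60 labels/s: frame 215587 → 00:59:53:07.

00:59:53:07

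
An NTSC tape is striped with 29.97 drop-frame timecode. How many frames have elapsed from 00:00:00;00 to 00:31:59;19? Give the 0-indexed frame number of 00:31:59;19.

As if non-drop at 30 labels/s: (0 × 3600 + 31 × 60 + 59) × 30 + 19 = 57589.
Minute boundaries passed: 31; those not divisible by 10: 31 − 3 = 28; dropped labels = 2 × 28 = 56.
Actual frame index = 57589 − 56 = 57533.

57533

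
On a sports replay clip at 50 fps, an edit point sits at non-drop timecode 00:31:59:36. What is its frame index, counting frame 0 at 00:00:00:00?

Total seconds to the label: (0 × 3600 + 31 × 60 + 59) = 1919.
Frame index = 1919 × 50 + 36 = 95986.

frame 95986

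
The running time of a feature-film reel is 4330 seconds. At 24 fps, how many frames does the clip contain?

Frames = 4330 × 24 = 103920.

103920 frames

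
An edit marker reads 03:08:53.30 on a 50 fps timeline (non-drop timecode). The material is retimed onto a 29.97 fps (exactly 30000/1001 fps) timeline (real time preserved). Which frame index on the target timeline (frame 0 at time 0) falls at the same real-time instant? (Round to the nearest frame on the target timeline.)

Source frame index: (3×3600 + 8×60 + 53) × 50 + 30 = 566680.
Real time: 566680 / (50) = 56668/5 s.
Target frame: (56668/5) × (30000/1001) = 340008000/1001 ≈ 339668.332 → 339668.

frame 339668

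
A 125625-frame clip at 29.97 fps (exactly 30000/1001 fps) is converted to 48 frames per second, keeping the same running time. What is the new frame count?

Target frames = source frames × (target rate / source rate) = 125625 × (48)/(30000/1001) = 125625 × 1001/625 = 201201.

201201 frames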